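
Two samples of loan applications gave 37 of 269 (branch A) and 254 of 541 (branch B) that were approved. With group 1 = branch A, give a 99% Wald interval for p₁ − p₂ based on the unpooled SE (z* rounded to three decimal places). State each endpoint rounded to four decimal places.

(-0.4093, -0.2546)

p̂₁ = 0.13755, p̂₂ = 0.46950, so the observed difference is -0.33195.
SE = √(0.000440994 + 0.000460388) = √0.000901382 = 0.030023.
z* = 2.576 at the 99% level. Margin = 2.576·0.030023 = 0.07734.
Interval: -0.33195 ± 0.07734 → (-0.4093, -0.2546).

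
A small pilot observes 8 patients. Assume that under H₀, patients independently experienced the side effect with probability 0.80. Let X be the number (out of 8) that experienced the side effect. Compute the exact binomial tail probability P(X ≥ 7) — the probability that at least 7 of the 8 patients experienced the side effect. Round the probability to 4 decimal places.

P = 0.5033

X ~ Binomial(n=8, p=0.80).
P(X ≥ 7) = C(8,7)·0.80^7·0.20^1 + C(8,8)·0.80^8·0.20^0.
= 0.335544 + 0.167772 = 0.5033.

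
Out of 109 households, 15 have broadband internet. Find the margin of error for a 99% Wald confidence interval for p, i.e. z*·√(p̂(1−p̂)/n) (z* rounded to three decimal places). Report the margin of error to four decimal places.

ME = 0.0850

The sample proportion is 15/109 = 0.13761.
Standard error of p̂: √(0.118677/109) = √0.001088779 = 0.032997.
z* = 2.576 at the 99% level.
ME = 2.576·0.032997 = 0.0850.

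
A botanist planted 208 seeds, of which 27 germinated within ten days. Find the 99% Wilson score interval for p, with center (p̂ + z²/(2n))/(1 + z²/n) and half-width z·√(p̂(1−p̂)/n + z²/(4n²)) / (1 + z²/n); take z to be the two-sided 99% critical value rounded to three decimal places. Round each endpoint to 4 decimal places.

p̂ = 27/208 = 0.12981; z = 2.576, so z² = 6.635776.
1 + z²/n = 1.031903.
Adjusted center: (0.12981 + z²/(2n))/1.031903 = 0.14125.
Radicand: p̂(1−p̂)/n + z²/(4n²) = 0.000543066 + 0.000038345 = 0.000581411.
Half-width = z·√(radicand)/denom = 2.576·0.024112/1.031903 = 0.06019.
So the interval runs from 0.0811 to 0.2014.

(0.0811, 0.2014)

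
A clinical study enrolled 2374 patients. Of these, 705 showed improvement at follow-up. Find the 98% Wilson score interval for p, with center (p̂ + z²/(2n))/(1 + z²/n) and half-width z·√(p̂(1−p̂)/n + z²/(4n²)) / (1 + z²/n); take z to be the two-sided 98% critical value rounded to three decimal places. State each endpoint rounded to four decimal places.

(0.2756, 0.3192)

Here p̂ = 705/2374 = 0.29697 and z = 2.326 (z² = 5.410276).
1 + z²/n = 1.002279.
Center = (0.29697 + 0.001139)/1.002279 = 0.29743.
Radicand: p̂(1−p̂)/n + z²/(4n²) = 0.000087943 + 0.000000240 = 0.000088183.
Half-width = z·√(radicand)/denom = 2.326·0.009391/1.002279 = 0.02179.
CI: 0.29743 ± 0.02179 = (0.2756, 0.3192).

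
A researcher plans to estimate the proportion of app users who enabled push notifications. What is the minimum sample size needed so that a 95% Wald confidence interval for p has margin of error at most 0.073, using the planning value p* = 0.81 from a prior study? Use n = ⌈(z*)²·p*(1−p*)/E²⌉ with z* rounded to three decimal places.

n = 111

The 95% critical value is z* = 1.960.
p*(1−p*) = 0.81·0.19 = 0.1539.
Required n before rounding: 3.841600 × 0.1539 / 0.073² = 110.944.
Rounding up, n = 111.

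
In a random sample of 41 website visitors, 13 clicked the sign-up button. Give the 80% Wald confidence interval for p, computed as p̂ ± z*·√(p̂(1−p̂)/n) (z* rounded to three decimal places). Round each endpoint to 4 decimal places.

(0.2239, 0.4102)

The sample proportion is 13/41 = 0.31707.
SE(p̂) = √(0.31707·0.68293/41) = 0.072673.
For 80% confidence, z* = 1.282.
Margin = 1.282·0.072673 = 0.09317.
Interval: 0.31707 ± 0.09317 → (0.2239, 0.4102).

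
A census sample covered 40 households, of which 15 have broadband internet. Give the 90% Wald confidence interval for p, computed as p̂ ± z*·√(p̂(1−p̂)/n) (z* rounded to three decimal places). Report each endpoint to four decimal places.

(0.2491, 0.5009)

p̂ = 15/40 = 0.37500.
SE = √(p̂(1−p̂)/n) = √(0.234375/40) = 0.076547.
z* = 1.645 at the 90% level.
Margin = 1.645·0.076547 = 0.12592.
CI: 0.37500 ± 0.12592 = (0.2491, 0.5009).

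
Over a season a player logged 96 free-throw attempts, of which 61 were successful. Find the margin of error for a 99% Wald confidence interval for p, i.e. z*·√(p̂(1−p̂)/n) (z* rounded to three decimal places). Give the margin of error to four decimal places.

ME = 0.1265

Sample proportion p̂ = 61/96 = 0.63542.
SE(p̂) = √(0.63542·0.36458/96) = 0.049124.
For 99% confidence, z* = 2.576.
Margin of error = z*·SE = 2.576 × 0.049124 = 0.1265.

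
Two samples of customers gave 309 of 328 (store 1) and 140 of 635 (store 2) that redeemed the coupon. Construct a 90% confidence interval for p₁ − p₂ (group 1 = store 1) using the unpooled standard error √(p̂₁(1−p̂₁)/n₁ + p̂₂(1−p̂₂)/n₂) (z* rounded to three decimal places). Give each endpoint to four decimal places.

(0.6872, 0.7560)

p̂₁ = 309/328 = 0.94207, p̂₂ = 140/635 = 0.22047; p̂₁ − p̂₂ = 0.72160.
SE = √(0.000166376 + 0.000270653) = √0.000437029 = 0.020905.
z* = 1.645 at the 90% level. Margin = 1.645·0.020905 = 0.03439.
Interval: 0.72160 ± 0.03439 → (0.6872, 0.7560).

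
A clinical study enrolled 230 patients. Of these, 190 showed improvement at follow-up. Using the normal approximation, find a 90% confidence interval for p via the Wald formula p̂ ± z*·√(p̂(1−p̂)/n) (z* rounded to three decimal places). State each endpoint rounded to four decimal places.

(0.7850, 0.8672)

The sample proportion is 190/230 = 0.82609.
SE = √(p̂(1−p̂)/n) = √(0.143667/230) = 0.024993.
z* = 1.645 at the 90% level.
Margin of error: 1.645 × 0.024993 = 0.04111.
So the interval runs from 0.7850 to 0.8672.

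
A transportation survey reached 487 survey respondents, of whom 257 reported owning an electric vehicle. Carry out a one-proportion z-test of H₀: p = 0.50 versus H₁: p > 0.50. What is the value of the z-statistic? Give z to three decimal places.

Sample proportion p̂ = 257/487 = 0.52772.
Under H₀, SE = √(p₀(1−p₀)/n) = √(0.50·0.50/487) = √0.000513347 = 0.022657.
z = (p̂ − p₀)/SE = (0.52772 − 0.50)/0.022657 = 1.223.

z = 1.223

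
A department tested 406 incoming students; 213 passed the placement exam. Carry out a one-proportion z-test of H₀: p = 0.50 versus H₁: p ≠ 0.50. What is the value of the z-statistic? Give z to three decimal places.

z = 0.993

p̂ = 213/406 = 0.52463.
SE₀ = √(0.50·0.50/406) = 0.024815.
z = (0.52463 − 0.50)/0.024815 = 0.02463/0.024815 = 0.993.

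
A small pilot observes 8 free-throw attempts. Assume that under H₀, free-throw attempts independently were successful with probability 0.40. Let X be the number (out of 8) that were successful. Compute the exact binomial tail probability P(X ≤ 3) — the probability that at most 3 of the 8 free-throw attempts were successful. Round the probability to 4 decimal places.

P = 0.5941

X ~ Binomial(n=8, p=0.40).
P(X ≤ 3) = C(8,0)·0.40^0·0.60^8 + C(8,1)·0.40^1·0.60^7 + C(8,2)·0.40^2·0.60^6 + C(8,3)·0.40^3·0.60^5.
= 0.016796 + 0.089580 + 0.209019 + 0.278692 = 0.5941.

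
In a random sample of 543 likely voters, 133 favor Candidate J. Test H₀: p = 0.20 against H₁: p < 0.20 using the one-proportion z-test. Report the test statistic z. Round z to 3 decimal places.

z = 2.618

Sample proportion p̂ = 133/543 = 0.24494.
Null standard error: √(0.20·0.80/543) = √0.000294659 = 0.017166.
z = (0.24494 − 0.20)/0.017166 = 0.04494/0.017166 = 2.618.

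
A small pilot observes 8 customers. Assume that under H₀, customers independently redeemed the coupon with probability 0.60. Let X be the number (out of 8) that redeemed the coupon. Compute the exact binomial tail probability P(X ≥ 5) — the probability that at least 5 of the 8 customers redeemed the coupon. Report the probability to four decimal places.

X is binomial with n = 8 and p = 0.60.
P(X ≥ 5) = C(8,5)·0.60^5·0.40^3 + C(8,6)·0.60^6·0.40^2 + C(8,7)·0.60^7·0.40^1 + C(8,8)·0.60^8·0.40^0.
= 0.278692 + 0.209019 + 0.089580 + 0.016796 = 0.5941.

P = 0.5941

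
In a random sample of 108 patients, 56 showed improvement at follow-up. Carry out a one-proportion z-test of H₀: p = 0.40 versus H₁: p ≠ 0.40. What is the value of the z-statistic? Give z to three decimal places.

z = 2.514

p̂ = 56/108 = 0.51852.
Null standard error: √(0.40·0.60/108) = √0.002222222 = 0.047140.
z = (0.51852 − 0.40)/0.047140 = 0.11852/0.047140 = 2.514.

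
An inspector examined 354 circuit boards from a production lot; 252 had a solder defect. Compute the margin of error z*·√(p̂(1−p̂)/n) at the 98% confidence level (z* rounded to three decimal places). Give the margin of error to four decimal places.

Sample proportion p̂ = 252/354 = 0.71186.
SE(p̂) = √(0.71186·0.28814/354) = 0.024071.
z* = 2.326 at the 98% level.
Margin of error = z*·SE = 2.326 × 0.024071 = 0.0560.

ME = 0.0560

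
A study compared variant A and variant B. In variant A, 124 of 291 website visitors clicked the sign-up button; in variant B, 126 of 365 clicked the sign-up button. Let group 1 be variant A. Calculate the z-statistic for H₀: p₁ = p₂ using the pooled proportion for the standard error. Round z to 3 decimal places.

z = 2.120

p̂₁ = 124/291 = 0.42612, p̂₂ = 126/365 = 0.34521.
Pooled p̂ = (124+126)/(291+365) = 250/656 = 0.38110.
Pooled SE = √[0.2358622·0.00617615] ≈ 0.038167.
z = (p̂₁ − p̂₂)/SE = (0.42612 − 0.34521)/0.038167 = 0.08091/0.038167 = 2.120.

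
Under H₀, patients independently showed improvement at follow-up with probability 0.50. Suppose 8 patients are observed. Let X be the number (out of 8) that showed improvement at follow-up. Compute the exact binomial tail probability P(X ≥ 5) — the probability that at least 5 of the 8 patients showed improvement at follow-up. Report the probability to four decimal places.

P = 0.3633

X is binomial with n = 8 and p = 0.50.
P(X ≥ 5) = C(8,5)·0.50^5·0.50^3 + C(8,6)·0.50^6·0.50^2 + C(8,7)·0.50^7·0.50^1 + C(8,8)·0.50^8·0.50^0.
= 0.218750 + 0.109375 + 0.031250 + 0.003906 = 0.3633.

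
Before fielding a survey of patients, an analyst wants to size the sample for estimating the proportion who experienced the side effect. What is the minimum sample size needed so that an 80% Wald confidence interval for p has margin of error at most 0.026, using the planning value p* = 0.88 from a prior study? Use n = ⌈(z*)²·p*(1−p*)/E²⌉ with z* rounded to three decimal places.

n = 257

The 80% critical value is z* = 1.282.
p*(1−p*) = 0.88·0.12 = 0.1056.
(z*)²·p*(1−p*)/E² = 1.643524·0.1056/0.000676 = 256.740.
Rounding up, n = 257.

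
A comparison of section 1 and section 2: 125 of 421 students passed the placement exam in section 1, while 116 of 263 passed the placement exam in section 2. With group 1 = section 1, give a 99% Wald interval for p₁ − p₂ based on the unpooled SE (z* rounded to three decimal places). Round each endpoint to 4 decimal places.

p̂₁ = 0.29691, p̂₂ = 0.44106, so the observed difference is -0.14415.
Unpooled SE = √(p̂₁(1−p̂₁)/n₁ + p̂₂(1−p̂₂)/n₂) = √(0.000495856 + 0.000937364) = 0.037858.
The 99% critical value is z* = 2.576. Margin = 2.576·0.037858 = 0.09752.
So the interval runs from -0.2417 to -0.0466.

(-0.2417, -0.0466)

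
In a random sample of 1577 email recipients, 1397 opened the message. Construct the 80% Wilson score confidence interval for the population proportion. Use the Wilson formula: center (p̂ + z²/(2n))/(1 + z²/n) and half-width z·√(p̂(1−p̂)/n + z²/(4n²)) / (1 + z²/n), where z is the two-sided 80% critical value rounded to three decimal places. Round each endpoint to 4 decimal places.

(0.8752, 0.8957)

p̂ = 1397/1577 = 0.88586; z = 1.282, so z² = 1.643524.
Denominator 1 + z²/n = 1 + 1.643524/1577 = 1.001042.
Center = (0.88586 + 0.000521)/1.001042 = 0.88546.
Radicand: p̂(1−p̂)/n + z²/(4n²) = 0.000064117 + 0.000000165 = 0.000064282.
Half-width = z·√(radicand)/denom = 1.282·0.008018/1.001042 = 0.01027.
Interval: 0.88546 ± 0.01027 → (0.8752, 0.8957).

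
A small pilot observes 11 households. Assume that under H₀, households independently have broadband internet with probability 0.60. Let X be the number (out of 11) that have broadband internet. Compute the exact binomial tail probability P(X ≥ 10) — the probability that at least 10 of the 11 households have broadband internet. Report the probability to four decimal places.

P = 0.0302

X ~ Binomial(n=11, p=0.60).
P(X ≥ 10) = C(11,10)·0.60^10·0.40^1 + C(11,11)·0.60^11·0.40^0.
= 0.026605 + 0.003628 = 0.0302.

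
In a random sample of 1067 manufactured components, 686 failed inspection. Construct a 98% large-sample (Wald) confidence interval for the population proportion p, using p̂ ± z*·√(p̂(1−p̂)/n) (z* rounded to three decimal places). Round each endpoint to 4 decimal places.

(0.6088, 0.6770)

p̂ = 686/1067 = 0.64292.
SE = √(p̂(1−p̂)/n) = √(0.229573/1067) = 0.014668.
The 98% critical value is z* = 2.326.
Margin = 2.326·0.014668 = 0.03412.
Interval: 0.64292 ± 0.03412 → (0.6088, 0.6770).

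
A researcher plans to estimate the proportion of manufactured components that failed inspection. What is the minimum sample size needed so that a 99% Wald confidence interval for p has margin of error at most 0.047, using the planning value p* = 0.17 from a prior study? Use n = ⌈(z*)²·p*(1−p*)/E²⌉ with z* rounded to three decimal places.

n = 424

For 99% confidence, z* = 2.576.
p*(1−p*) = 0.17·0.83 = 0.1411.
Required n before rounding: 6.635776 × 0.1411 / 0.047² = 423.861.
Rounding up, n = 424.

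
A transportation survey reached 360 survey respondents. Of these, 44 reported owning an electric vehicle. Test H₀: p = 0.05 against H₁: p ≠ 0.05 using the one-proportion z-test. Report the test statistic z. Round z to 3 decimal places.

With x = 44 successes in n = 360, p̂ = 0.12222.
Under H₀, SE = √(p₀(1−p₀)/n) = √(0.05·0.95/360) = √0.000131944 = 0.011487.
Test statistic: z = 0.07222/0.011487 = 6.287.

z = 6.287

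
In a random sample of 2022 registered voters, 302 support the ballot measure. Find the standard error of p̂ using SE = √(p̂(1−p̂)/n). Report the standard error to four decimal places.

p̂ = 302/2022 = 0.14936.
p̂(1−p̂) = 0.14936·0.85064 = 0.127052.
Dividing by n and taking the root: √0.000062835 = 0.0079.

SE = 0.0079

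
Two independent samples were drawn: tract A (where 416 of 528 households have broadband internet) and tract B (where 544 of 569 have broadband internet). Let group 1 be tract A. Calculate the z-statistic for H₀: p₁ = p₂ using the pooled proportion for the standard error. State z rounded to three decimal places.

p̂₁ = 416/528 = 0.78788, p̂₂ = 544/569 = 0.95606.
Pooled p̂ = (416+544)/(528+569) = 960/1097 = 0.87511.
Pooled SE = √[0.1092895·0.00365141] ≈ 0.019977.
z = -0.16818/0.019977 = -8.419.

z = -8.419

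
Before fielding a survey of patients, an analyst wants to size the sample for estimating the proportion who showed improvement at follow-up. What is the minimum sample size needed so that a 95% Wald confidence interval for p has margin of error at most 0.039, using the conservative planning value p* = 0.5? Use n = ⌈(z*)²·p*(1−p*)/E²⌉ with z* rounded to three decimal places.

n = 632

For 95% confidence, z* = 1.960.
p*(1−p*) = 0.50·0.50 = 0.2500.
Required n before rounding: 3.841600 × 0.2500 / 0.039² = 631.427.
Rounding up, n = 632.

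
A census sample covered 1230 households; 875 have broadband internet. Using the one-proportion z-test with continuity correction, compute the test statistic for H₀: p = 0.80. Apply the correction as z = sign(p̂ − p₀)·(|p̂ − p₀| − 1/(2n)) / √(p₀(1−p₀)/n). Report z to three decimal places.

Sample proportion p̂ = 875/1230 = 0.71138. p̂ − p₀ = -0.088618.
Continuity correction 1/(2n) = 1/2460 = 0.000407.
Corrected numerator: |-0.088618| − 0.000407 = 0.088211.
SE₀ = √(0.80·0.20/1230) = 0.011405.
z = −0.088211/0.011405 = -7.734.

z = -7.734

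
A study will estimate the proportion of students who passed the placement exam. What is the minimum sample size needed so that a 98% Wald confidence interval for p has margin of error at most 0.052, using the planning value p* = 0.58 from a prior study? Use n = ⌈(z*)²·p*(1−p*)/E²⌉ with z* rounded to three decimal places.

For 98% confidence, z* = 2.326.
p*(1−p*) = 0.58·0.42 = 0.2436.
Required n before rounding: 5.410276 × 0.2436 / 0.052² = 487.405.
⌈487.405⌉ = 488.

n = 488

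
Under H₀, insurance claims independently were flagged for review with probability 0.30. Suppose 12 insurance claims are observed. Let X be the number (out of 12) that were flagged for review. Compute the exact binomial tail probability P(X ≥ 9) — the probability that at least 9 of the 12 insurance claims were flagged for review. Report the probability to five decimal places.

P = 0.00169

X is binomial with n = 12 and p = 0.30.
P(X ≥ 9) = C(12,9)·0.30^9·0.70^3 + C(12,10)·0.30^10·0.70^2 + C(12,11)·0.30^11·0.70^1 + C(12,12)·0.30^12·0.70^0.
= 0.001485 + 0.000191 + 0.000015 + 0.000001 = 0.00169.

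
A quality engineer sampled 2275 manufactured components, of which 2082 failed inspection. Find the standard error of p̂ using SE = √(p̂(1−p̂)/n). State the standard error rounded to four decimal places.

With x = 2082 successes in n = 2275, p̂ = 0.91516.
p̂(1−p̂) = 0.077642.
SE = √(0.077642/2275) = 0.0058.

SE = 0.0058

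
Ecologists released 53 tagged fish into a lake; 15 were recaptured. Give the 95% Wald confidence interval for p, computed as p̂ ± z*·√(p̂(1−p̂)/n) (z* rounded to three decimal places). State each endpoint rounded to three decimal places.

With x = 15 successes in n = 53, p̂ = 0.28302.
SE = √(p̂(1−p̂)/n) = √(0.202919/53) = 0.061876.
The 95% critical value is z* = 1.960.
Margin of error: 1.960 × 0.061876 = 0.12128.
Interval: 0.28302 ± 0.12128 → (0.162, 0.404).

(0.162, 0.404)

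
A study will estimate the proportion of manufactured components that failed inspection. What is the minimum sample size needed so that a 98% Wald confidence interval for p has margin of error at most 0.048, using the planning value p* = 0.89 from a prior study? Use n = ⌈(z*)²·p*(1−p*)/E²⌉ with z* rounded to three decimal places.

The 98% critical value is z* = 2.326.
p*(1−p*) = 0.89·0.11 = 0.0979.
(z*)²·p*(1−p*)/E² = 5.410276·0.0979/0.002304 = 229.890.
Rounding up, n = 230.

n = 230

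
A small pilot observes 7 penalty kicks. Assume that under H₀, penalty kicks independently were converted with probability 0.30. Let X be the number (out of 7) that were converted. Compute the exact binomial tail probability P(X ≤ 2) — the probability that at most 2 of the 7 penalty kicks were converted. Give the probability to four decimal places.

P = 0.6471

X is binomial with n = 7 and p = 0.30.
P(X ≤ 2) = C(7,0)·0.30^0·0.70^7 + C(7,1)·0.30^1·0.70^6 + C(7,2)·0.30^2·0.70^5.
= 0.082354 + 0.247063 + 0.317652 = 0.6471.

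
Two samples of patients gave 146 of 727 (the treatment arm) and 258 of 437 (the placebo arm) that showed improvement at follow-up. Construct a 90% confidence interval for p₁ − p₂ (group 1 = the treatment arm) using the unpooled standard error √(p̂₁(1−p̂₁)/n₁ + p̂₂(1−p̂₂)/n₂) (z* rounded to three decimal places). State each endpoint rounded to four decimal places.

(-0.4353, -0.3438)

p̂₁ = 0.20083, p̂₂ = 0.59039, so the observed difference is -0.38956.
SE = √(0.000220763 + 0.000553386) = √0.000774149 = 0.027824.
The 90% critical value is z* = 1.645. Margin = 1.645·0.027824 = 0.04577.
CI: -0.38956 ± 0.04577 = (-0.4353, -0.3438).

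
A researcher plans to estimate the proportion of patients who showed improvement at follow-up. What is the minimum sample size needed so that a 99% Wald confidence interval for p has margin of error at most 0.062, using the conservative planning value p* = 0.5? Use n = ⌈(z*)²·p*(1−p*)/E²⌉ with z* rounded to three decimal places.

n = 432

For 99% confidence, z* = 2.576.
p*(1−p*) = 0.50·0.50 = 0.2500.
(z*)²·p*(1−p*)/E² = 6.635776·0.2500/0.003844 = 431.567.
Rounding up, n = 432.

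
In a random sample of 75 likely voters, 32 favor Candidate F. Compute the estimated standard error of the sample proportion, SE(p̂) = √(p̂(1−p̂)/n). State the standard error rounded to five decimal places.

SE = 0.05711

Sample proportion p̂ = 32/75 = 0.42667.
p̂(1−p̂) = 0.244623.
SE = √(0.244623/75) = 0.05711.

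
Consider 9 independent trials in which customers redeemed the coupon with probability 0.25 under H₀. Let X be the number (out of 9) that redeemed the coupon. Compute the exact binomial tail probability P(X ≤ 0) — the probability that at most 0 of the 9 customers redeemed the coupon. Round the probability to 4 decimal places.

P = 0.0751

X is binomial with n = 9 and p = 0.25.
P(X ≤ 0) = C(9,0)·0.25^0·0.75^9.
= 0.075085 = 0.0751.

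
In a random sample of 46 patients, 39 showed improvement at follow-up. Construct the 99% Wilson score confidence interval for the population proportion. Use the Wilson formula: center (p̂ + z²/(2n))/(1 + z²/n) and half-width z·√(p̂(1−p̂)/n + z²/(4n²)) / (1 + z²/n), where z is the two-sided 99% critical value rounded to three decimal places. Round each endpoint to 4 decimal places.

(0.6691, 0.9388)

Here p̂ = 39/46 = 0.84783 and z = 2.576 (z² = 6.635776).
1 + z²/n = 1.144256.
Adjusted center: (0.84783 + z²/(2n))/1.144256 = 0.80398.
Radicand: p̂(1−p̂)/n + z²/(4n²) = 0.002804718 + 0.000784000 = 0.003588718.
Half-width = z·√(radicand)/denom = 2.576·0.059906/1.144256 = 0.13486.
CI: 0.80398 ± 0.13486 = (0.6691, 0.9388).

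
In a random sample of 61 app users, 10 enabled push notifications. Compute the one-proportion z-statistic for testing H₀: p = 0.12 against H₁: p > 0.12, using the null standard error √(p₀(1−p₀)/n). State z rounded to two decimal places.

Sample proportion p̂ = 10/61 = 0.16393.
Null standard error: √(0.12·0.88/61) = √0.001731148 = 0.041607.
z = (0.16393 − 0.12)/0.041607 = 0.04393/0.041607 = 1.06.

z = 1.06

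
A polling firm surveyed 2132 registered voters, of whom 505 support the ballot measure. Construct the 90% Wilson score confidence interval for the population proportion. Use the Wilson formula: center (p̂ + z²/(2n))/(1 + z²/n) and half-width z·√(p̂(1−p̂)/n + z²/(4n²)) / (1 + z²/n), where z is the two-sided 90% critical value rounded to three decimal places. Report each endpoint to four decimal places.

Here p̂ = 505/2132 = 0.23687 and z = 1.645 (z² = 2.706025).
1 + z²/n = 1.001269.
Adjusted center: (0.23687 + z²/(2n))/1.001269 = 0.23720.
Radicand: p̂(1−p̂)/n + z²/(4n²) = 0.000084785 + 0.000000149 = 0.000084934.
Half-width = 1.645·√0.000084934/1.001269 = 0.01514.
Interval: 0.23720 ± 0.01514 → (0.2221, 0.2523).

(0.2221, 0.2523)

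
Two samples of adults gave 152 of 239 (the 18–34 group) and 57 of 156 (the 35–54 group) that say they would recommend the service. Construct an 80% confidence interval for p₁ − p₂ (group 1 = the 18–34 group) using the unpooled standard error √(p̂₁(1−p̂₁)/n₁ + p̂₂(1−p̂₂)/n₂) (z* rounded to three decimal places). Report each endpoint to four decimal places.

(0.2071, 0.3341)

p̂₁ = 152/239 = 0.63598, p̂₂ = 57/156 = 0.36538; p̂₁ − p̂₂ = 0.27060.
Unpooled SE = √(p̂₁(1−p̂₁)/n₁ + p̂₂(1−p̂₂)/n₂) = √(0.000968655 + 0.001486402) = 0.049549.
The 80% critical value is z* = 1.282. Margin of error = 0.06352.
CI: 0.27060 ± 0.06352 = (0.2071, 0.3341).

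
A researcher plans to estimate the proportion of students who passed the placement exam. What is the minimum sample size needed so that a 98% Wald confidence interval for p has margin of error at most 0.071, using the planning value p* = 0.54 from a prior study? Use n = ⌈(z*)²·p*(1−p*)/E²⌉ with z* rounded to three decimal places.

n = 267

For 98% confidence, z* = 2.326.
p*(1−p*) = 0.54·0.46 = 0.2484.
(z*)²·p*(1−p*)/E² = 5.410276·0.2484/0.005041 = 266.596.
Rounding up, n = 267.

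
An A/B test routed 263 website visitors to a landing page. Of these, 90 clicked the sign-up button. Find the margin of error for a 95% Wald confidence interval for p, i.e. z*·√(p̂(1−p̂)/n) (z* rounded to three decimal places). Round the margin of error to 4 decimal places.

ME = 0.0573

With x = 90 successes in n = 263, p̂ = 0.34221.
Standard error of p̂: √(0.225101/263) = √0.000855897 = 0.029256.
z* = 1.960 at the 95% level.
So ME = 0.0573.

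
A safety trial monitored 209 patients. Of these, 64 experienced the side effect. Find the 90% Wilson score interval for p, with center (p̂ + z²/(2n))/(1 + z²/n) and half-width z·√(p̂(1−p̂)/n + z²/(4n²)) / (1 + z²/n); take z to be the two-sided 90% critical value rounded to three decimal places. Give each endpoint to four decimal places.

p̂ = 64/209 = 0.30622; z = 1.645, so z² = 2.706025.
1 + z²/n = 1.012947.
Adjusted center: (0.30622 + z²/(2n))/1.012947 = 0.30870.
Radicand: p̂(1−p̂)/n + z²/(4n²) = 0.001016504 + 0.000015487 = 0.001031991.
Half-width = 1.645·√0.001031991/1.012947 = 0.05217.
So the interval runs from 0.2565 to 0.3609.

(0.2565, 0.3609)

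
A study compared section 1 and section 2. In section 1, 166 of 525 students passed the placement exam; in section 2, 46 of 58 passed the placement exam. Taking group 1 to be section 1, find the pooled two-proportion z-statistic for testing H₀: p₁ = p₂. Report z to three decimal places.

z = -7.165

p̂₁ = 166/525 = 0.31619, p̂₂ = 46/58 = 0.79310.
Pooled p̂ = (166+46)/(525+58) = 212/583 = 0.36364.
Pooled SE = √[0.2314050·0.01914614] ≈ 0.066562.
z = -0.47691/0.066562 = -7.165.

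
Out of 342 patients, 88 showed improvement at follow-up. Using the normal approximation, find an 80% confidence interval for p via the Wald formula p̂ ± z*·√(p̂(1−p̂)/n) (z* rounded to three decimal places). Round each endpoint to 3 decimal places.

p̂ = 88/342 = 0.25731.
Standard error of p̂: √(0.191102/342) = √0.000558776 = 0.023638.
For 80% confidence, z* = 1.282.
Margin of error: 1.282 × 0.023638 = 0.03030.
Interval: 0.25731 ± 0.03030 → (0.227, 0.288).

(0.227, 0.288)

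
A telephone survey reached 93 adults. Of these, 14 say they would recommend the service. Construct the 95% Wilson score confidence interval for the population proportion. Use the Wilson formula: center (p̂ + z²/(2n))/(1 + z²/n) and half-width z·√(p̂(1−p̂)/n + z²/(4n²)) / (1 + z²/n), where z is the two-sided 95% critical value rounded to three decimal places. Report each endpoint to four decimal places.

(0.0918, 0.2370)

Here p̂ = 14/93 = 0.15054 and z = 1.960 (z² = 3.841600).
1 + z²/n = 1.041308.
Adjusted center: (0.15054 + z²/(2n))/1.041308 = 0.16440.
Radicand: p̂(1−p̂)/n + z²/(4n²) = 0.001375011 + 0.000111042 = 0.001486053.
Half-width = 1.960·√0.001486053/1.041308 = 0.07256.
So the interval runs from 0.0918 to 0.2370.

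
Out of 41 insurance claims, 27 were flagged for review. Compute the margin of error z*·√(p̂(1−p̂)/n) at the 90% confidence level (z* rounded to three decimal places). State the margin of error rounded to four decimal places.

ME = 0.1218

p̂ = 27/41 = 0.65854.
SE(p̂) = √(0.65854·0.34146/41) = 0.074058.
For 90% confidence, z* = 1.645.
ME = 1.645·0.074058 = 0.1218.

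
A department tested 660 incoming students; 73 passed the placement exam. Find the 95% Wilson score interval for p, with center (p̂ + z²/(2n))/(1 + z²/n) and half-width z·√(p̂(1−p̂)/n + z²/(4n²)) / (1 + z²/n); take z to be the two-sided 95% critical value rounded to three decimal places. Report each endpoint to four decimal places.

p̂ = 73/660 = 0.11061; z = 1.960, so z² = 3.841600.
Denominator 1 + z²/n = 1 + 3.841600/660 = 1.005821.
Adjusted center: (0.11061 + z²/(2n))/1.005821 = 0.11286.
Radicand: p̂(1−p̂)/n + z²/(4n²) = 0.000149049 + 0.000002205 = 0.000151254.
Half-width = z·√(radicand)/denom = 1.960·0.012299/1.005821 = 0.02397.
Interval: 0.11286 ± 0.02397 → (0.0889, 0.1368).

(0.0889, 0.1368)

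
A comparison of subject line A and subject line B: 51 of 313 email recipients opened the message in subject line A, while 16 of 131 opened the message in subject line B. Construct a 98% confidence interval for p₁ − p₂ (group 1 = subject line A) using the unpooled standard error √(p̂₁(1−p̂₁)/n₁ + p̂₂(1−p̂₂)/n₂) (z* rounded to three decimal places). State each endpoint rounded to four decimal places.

p̂₁ = 0.16294, p̂₂ = 0.12214, so the observed difference is 0.04080.
SE = √(0.000435751 + 0.000818472) = √0.001254223 = 0.035415.
For 98% confidence, z* = 2.326. Margin = 2.326·0.035415 = 0.08238.
Interval: 0.04080 ± 0.08238 → (-0.0416, 0.1232).

(-0.0416, 0.1232)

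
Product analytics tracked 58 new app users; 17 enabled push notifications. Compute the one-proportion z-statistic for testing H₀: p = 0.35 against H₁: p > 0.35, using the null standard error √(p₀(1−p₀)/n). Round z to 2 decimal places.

z = -0.91

The sample proportion is 17/58 = 0.29310.
Null standard error: √(0.35·0.65/58) = √0.003922414 = 0.062629.
z = (0.29310 − 0.35)/0.062629 = -0.05690/0.062629 = -0.91.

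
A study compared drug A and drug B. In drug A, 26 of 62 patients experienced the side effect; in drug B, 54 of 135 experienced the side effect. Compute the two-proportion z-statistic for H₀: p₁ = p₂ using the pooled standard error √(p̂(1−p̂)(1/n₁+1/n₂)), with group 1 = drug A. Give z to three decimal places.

Sample proportions: p̂₁ = 26/62 = 0.41935 and p̂₂ = 54/135 = 0.40000.
Pooling: p̂ = 80/197 = 0.40609.
Pooled SE = √[0.2411812·0.02353644] ≈ 0.075343.
z = 0.01935/0.075343 = 0.257.

z = 0.257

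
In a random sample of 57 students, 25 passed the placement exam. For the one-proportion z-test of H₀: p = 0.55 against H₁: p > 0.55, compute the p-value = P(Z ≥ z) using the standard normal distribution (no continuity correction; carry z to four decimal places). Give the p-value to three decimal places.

p-value = 0.955

Sample proportion p̂ = 25/57 = 0.43860.
Null standard error: √(0.55·0.45/57) = √0.004342105 = 0.065895.
Test statistic (full precision, shown to 4 dp): z = (25/57 − 0.55)/SE₀ ≈ -1.6906.
p-value = P(Z ≥ z) with z = -1.6906 → 0.955.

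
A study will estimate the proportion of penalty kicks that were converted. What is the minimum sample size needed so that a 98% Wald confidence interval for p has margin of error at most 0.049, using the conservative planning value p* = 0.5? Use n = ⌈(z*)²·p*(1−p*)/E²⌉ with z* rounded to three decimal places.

For 98% confidence, z* = 2.326.
p*(1−p*) = 0.50·0.50 = 0.2500.
Required n before rounding: 5.410276 × 0.2500 / 0.049² = 563.336.
⌈563.336⌉ = 564.

n = 564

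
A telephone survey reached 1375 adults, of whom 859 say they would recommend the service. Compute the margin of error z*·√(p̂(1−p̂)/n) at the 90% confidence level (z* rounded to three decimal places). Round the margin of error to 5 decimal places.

With x = 859 successes in n = 1375, p̂ = 0.62473.
Standard error of p̂: √(0.234443/1375) = √0.000170504 = 0.013058.
The 90% critical value is z* = 1.645.
So ME = 0.02148.

ME = 0.02148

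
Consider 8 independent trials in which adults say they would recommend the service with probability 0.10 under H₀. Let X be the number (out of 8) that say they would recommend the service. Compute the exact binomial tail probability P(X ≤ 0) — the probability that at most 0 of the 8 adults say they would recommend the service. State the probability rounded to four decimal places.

P = 0.4305

X ~ Binomial(n=8, p=0.10).
P(X ≤ 0) = C(8,0)·0.10^0·0.90^8.
= 0.430467 = 0.4305.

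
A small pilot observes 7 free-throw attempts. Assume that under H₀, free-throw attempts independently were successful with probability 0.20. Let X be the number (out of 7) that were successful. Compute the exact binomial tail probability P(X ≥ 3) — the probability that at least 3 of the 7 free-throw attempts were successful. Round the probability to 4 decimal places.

X ~ Binomial(n=7, p=0.20).
P(X ≥ 3) = Σ_{j=3}^{7} C(7,j)·0.20^j·0.80^{7−j}.
= 0.114688 + 0.028672 + 0.004301 + 0.000358 + 0.000013 = 0.1480.

P = 0.1480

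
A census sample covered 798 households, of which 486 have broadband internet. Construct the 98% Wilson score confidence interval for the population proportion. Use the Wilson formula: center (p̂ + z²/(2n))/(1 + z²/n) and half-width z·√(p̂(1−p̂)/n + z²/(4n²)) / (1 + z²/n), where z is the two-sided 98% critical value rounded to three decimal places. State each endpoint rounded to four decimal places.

Here p̂ = 486/798 = 0.60902 and z = 2.326 (z² = 5.410276).
Denominator 1 + z²/n = 1 + 5.410276/798 = 1.006780.
Adjusted center: (0.60902 + z²/(2n))/1.006780 = 0.60829.
Radicand: p̂(1−p̂)/n + z²/(4n²) = 0.000298389 + 0.000002124 = 0.000300513.
Half-width = 2.326·√0.000300513/1.006780 = 0.04005.
CI: 0.60829 ± 0.04005 = (0.5682, 0.6483).

(0.5682, 0.6483)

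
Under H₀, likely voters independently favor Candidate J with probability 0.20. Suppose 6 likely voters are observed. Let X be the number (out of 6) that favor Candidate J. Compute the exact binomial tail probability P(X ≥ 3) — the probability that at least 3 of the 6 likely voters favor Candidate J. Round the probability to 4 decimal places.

X ~ Binomial(n=6, p=0.20).
P(X ≥ 3) = C(6,3)·0.20^3·0.80^3 + C(6,4)·0.20^4·0.80^2 + C(6,5)·0.20^5·0.80^1 + C(6,6)·0.20^6·0.80^0.
= 0.081920 + 0.015360 + 0.001536 + 0.000064 = 0.0989.

P = 0.0989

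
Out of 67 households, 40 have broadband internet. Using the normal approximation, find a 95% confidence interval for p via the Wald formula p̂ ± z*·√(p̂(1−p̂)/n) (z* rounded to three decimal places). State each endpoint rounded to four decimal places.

(0.4796, 0.7145)

p̂ = 40/67 = 0.59701.
SE(p̂) = √(0.59701·0.40299/67) = 0.059924.
z* = 1.960 at the 95% level.
Margin of error: 1.960 × 0.059924 = 0.11745.
CI: 0.59701 ± 0.11745 = (0.4796, 0.7145).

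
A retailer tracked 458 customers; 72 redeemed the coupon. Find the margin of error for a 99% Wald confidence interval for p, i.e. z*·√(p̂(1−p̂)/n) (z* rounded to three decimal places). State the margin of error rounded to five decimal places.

The sample proportion is 72/458 = 0.15721.
Standard error of p̂: √(0.132492/458) = √0.000289283 = 0.017008.
For 99% confidence, z* = 2.576.
ME = 2.576·0.017008 = 0.04381.

ME = 0.04381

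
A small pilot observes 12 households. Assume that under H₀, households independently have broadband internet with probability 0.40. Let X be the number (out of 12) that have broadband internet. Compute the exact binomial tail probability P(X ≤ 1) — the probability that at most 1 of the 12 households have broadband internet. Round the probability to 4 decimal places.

X is binomial with n = 12 and p = 0.40.
P(X ≤ 1) = C(12,0)·0.40^0·0.60^12 + C(12,1)·0.40^1·0.60^11.
= 0.002177 + 0.017414 = 0.0196.

P = 0.0196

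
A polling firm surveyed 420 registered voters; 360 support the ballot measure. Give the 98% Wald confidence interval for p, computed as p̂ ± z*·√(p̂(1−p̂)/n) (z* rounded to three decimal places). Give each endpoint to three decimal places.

(0.817, 0.897)

The sample proportion is 360/420 = 0.85714.
SE(p̂) = √(0.85714·0.14286/420) = 0.017075.
z* = 2.326 at the 98% level.
Margin = 2.326·0.017075 = 0.03972.
CI: 0.85714 ± 0.03972 = (0.817, 0.897).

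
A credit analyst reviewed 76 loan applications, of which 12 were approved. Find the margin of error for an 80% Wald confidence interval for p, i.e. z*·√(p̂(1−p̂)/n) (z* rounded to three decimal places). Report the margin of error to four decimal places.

ME = 0.0536

The sample proportion is 12/76 = 0.15789.
Standard error of p̂: √(0.132964/76) = √0.001749526 = 0.041827.
For 80% confidence, z* = 1.282.
ME = 1.282·0.041827 = 0.0536.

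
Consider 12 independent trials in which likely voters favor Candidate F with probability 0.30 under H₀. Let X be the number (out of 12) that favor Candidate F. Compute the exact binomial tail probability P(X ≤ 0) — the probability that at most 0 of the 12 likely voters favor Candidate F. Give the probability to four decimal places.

X is binomial with n = 12 and p = 0.30.
P(X ≤ 0) = C(12,0)·0.30^0·0.70^12.
= 0.013841 = 0.0138.

P = 0.0138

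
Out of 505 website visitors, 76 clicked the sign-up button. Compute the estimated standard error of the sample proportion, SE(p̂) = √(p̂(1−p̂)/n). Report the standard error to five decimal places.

SE = 0.01591

Sample proportion p̂ = 76/505 = 0.15050.
p̂(1−p̂) = 0.15050·0.84950 = 0.127850.
SE = √(0.127850/505) = 0.01591.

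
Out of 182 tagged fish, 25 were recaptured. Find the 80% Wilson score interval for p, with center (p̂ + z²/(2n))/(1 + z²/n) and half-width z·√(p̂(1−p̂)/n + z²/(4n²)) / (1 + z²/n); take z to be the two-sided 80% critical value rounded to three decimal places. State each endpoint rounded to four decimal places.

p̂ = 25/182 = 0.13736; z = 1.282, so z² = 1.643524.
1 + z²/n = 1.009030.
Adjusted center: (0.13736 + z²/(2n))/1.009030 = 0.14061.
Radicand: p̂(1−p̂)/n + z²/(4n²) = 0.000651067 + 0.000012404 = 0.000663471.
Half-width = z·√(radicand)/denom = 1.282·0.025758/1.009030 = 0.03273.
Interval: 0.14061 ± 0.03273 → (0.1079, 0.1733).

(0.1079, 0.1733)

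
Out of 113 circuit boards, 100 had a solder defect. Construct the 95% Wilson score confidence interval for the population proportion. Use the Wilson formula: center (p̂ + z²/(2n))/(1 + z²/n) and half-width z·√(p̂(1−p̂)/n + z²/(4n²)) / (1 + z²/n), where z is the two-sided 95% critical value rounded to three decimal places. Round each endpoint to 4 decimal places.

(0.8131, 0.9315)

Here p̂ = 100/113 = 0.88496 and z = 1.960 (z² = 3.841600).
1 + z²/n = 1.033996.
Adjusted center: (0.88496 + z²/(2n))/1.033996 = 0.87230.
Radicand: p̂(1−p̂)/n + z²/(4n²) = 0.000900965 + 0.000075213 = 0.000976178.
Half-width = 1.960·√0.000976178/1.033996 = 0.05922.
Interval: 0.87230 ± 0.05922 → (0.8131, 0.9315).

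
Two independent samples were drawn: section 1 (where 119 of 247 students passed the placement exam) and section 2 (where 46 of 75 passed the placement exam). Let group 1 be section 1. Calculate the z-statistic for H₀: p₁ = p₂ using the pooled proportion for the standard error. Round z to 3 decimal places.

z = -1.996

p̂₁ = 119/247 = 0.48178, p̂₂ = 46/75 = 0.61333.
Pooling: p̂ = 165/322 = 0.51242.
SE = √[p̂(1−p̂)(1/n₁+1/n₂)] = √[0.51242·0.48758·(1/247+1/75)] ≈ 0.065900.
z = -0.13155/0.065900 = -1.996.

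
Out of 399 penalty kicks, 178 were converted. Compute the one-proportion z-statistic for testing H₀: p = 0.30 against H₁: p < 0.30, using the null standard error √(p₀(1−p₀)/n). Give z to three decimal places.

p̂ = 178/399 = 0.44612.
Under H₀, SE = √(p₀(1−p₀)/n) = √(0.30·0.70/399) = √0.000526316 = 0.022942.
z = (p̂ − p₀)/SE = (0.44612 − 0.30)/0.022942 = 6.369.

z = 6.369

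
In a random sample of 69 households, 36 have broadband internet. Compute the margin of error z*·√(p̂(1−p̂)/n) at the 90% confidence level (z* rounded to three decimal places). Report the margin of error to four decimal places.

p̂ = 36/69 = 0.52174.
Standard error of p̂: √(0.249527/69) = √0.003616339 = 0.060136.
For 90% confidence, z* = 1.645.
So ME = 0.0989.

ME = 0.0989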